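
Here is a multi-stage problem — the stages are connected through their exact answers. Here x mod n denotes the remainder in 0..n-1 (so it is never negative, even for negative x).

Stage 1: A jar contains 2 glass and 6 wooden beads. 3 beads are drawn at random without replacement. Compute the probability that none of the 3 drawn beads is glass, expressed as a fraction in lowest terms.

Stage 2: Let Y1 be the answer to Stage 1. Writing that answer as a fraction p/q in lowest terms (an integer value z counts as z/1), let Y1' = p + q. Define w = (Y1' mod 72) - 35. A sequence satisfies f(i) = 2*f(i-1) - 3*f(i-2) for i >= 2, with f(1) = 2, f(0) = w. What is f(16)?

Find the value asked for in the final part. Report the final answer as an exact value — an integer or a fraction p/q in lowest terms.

130000

Stage 1: total draws C(8,3) = 56; favorable C(6,3) = 20; P = 5/14; answer 5/14
Stage 2: Y1 = 5/14; threaded value p + q = 19; w = -16; f(2) = 2*(2) - 3*(-16) = 52; iterating: f(2)=52, f(3)=98, f(4)=40, f(5)=-214, f(6)=-548, f(7)=-454, f(8)=736, f(9)=2834, f(10)=3460, f(11)=-1582, f(12)=-13544, f(13)=-22342, f(14)=-4052, f(15)=58922, f(16)=130000; answer 130000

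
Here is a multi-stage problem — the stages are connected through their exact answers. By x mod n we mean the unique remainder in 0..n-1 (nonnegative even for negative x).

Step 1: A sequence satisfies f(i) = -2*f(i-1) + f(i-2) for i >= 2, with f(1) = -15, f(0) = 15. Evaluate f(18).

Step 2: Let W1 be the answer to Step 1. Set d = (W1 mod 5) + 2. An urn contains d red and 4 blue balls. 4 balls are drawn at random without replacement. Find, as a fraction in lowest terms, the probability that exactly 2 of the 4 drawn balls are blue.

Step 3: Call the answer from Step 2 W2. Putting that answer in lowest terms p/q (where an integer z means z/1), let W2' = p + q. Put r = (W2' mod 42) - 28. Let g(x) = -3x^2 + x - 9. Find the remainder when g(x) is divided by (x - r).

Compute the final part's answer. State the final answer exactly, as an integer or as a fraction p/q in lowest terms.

-1353

Step 1: f(2) = -2*(-15) + 1*(15) = 45; iterating: f(2)=45, f(3)=-105, f(4)=255, f(5)=-615, f(6)=1485, f(7)=-3585, f(8)=8655, f(9)=-20895, f(10)=50445, f(11)=-121785, f(12)=294015, f(13)=-709815, f(14)=1713645, f(15)=-4137105, f(16)=9987855, f(17)=-24112815, f(18)=58213485; answer 58213485
Step 2: W1 = 58213485; d = 2; total draws C(6,4) = 15; favorable C(4,2)*C(2,2) = 6; P = 2/5; answer 2/5
Step 3: W2 = 2/5; threaded value p + q = 7; r = -21; remainder = value at the root: -3*(-21)^2 + 1*(-21)^1 - 9 = (-1323) + (-21) + (-9) = -1353; answer -1353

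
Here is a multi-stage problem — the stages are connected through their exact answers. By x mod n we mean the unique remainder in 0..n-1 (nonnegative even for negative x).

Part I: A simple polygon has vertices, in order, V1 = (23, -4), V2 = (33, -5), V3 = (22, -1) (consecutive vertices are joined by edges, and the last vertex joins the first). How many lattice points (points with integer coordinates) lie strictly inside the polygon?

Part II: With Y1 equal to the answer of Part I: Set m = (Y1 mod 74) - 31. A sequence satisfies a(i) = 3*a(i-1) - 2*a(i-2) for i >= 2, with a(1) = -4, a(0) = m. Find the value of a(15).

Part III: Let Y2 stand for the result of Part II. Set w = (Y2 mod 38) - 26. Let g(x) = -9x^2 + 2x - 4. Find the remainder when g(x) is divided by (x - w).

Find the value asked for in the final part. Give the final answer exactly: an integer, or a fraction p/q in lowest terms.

Part I: cross terms: (23*-5 - 33*-4)=17, (33*-1 - 22*-5)=77, (22*-4 - 23*-1)=-65; twice the area = |29| = 29; area = 29/2; boundary points = 1 + 1 + 1 = 3; strictly interior points = area - boundary/2 + 1 = 14; answer 14
Part II: Y1 = 14; m = -17; a(2) = 3*(-4) - 2*(-17) = 22; iterating: a(2)=22, a(3)=74, a(4)=178, a(5)=386, a(6)=802, a(7)=1634, a(8)=3298, a(9)=6626, a(10)=13282, a(11)=26594, a(12)=53218, a(13)=106466, a(14)=212962, a(15)=425954; answer 425954
Part III: Y2 = 425954; w = -14; remainder = value at the root: -9*(-14)^2 + 2*(-14)^1 - 4 = (-1764) + (-28) + (-4) = -1796; answer -1796

-1796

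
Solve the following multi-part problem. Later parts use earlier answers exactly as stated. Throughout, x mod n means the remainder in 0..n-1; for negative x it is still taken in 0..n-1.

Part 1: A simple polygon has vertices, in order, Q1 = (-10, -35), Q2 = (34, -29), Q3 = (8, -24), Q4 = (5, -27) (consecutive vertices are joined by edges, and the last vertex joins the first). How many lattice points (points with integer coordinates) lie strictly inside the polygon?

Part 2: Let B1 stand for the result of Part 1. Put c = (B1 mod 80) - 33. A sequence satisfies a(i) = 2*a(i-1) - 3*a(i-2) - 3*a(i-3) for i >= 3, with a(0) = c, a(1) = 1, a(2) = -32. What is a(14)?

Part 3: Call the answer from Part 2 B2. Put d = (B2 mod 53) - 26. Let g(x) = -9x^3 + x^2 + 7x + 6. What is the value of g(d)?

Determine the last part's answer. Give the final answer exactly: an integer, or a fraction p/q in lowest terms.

61965

Part 1: cross terms: (-10*-29 - 34*-35)=1480, (34*-24 - 8*-29)=-584, (8*-27 - 5*-24)=-96, (5*-35 - -10*-27)=-445; twice the area = |355| = 355; area = 355/2; boundary points = 2 + 1 + 3 + 1 = 7; strictly interior points = area - boundary/2 + 1 = 175; answer 175
Part 2: B1 = 175; c = -18; a(3) = 2*(-32) - 3*(1) - 3*(-18) = -13; iterating: a(3)=-13, a(4)=67, a(5)=269, a(6)=376, a(7)=-256, a(8)=-2447, a(9)=-5254, a(10)=-2399, a(11)=18305, a(12)=59569, a(13)=71420, a(14)=-90782; answer -90782
Part 3: B2 = -90782; d = -19; -9*(-19)^3 + 1*(-19)^2 + 7*(-19)^1 + 6 = (61731) + (361) + (-133) + (6) = 61965; answer 61965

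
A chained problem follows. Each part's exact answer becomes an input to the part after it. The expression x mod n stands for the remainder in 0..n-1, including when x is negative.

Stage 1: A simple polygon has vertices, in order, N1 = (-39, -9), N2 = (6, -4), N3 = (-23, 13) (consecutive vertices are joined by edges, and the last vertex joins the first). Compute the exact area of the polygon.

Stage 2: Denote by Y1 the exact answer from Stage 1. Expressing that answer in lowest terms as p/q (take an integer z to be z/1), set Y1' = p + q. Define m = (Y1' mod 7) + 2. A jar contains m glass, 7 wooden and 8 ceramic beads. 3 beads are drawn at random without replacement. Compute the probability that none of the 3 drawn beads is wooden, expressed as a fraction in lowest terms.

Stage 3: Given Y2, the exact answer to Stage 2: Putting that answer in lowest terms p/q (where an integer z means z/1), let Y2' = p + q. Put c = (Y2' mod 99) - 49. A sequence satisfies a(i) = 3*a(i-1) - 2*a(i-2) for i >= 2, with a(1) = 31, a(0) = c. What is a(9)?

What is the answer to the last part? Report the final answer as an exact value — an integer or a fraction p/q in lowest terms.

Stage 1: cross terms: (-39*-4 - 6*-9)=210, (6*13 - -23*-4)=-14, (-23*-9 - -39*13)=714; twice the area = |910| = 910; area = 455; answer 455
Stage 2: Y1 = 455; threaded value p + q = 456; m = 3; total draws C(18,3) = 816; favorable C(11,3) = 165; P = 55/272; answer 55/272
Stage 3: Y2 = 55/272; threaded value p + q = 327; c = -19; a(2) = 3*(31) - 2*(-19) = 131; iterating: a(2)=131, a(3)=331, a(4)=731, a(5)=1531, a(6)=3131, a(7)=6331, a(8)=12731, a(9)=25531; answer 25531

25531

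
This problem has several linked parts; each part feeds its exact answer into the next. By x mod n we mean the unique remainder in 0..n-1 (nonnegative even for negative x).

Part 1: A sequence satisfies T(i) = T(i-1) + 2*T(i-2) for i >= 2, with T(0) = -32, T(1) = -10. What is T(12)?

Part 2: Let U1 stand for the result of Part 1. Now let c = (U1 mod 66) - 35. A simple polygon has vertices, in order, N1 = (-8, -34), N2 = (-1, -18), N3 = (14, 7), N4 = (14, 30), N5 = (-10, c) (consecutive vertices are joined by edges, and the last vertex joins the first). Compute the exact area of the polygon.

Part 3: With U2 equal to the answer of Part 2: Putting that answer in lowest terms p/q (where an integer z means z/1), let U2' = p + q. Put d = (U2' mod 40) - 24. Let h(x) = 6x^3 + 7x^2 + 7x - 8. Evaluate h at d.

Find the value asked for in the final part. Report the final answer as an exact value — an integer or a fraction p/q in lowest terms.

Part 1: T(2) = 1*(-10) + 2*(-32) = -74; iterating: T(2)=-74, T(3)=-94, T(4)=-242, T(5)=-430, T(6)=-914, T(7)=-1774, T(8)=-3602, T(9)=-7150, T(10)=-14354, T(11)=-28654, T(12)=-57362; answer -57362
Part 2: U1 = -57362; c = 23; cross terms: (-8*-18 - -1*-34)=110, (-1*7 - 14*-18)=245, (14*30 - 14*7)=322, (14*23 - -10*30)=622, (-10*-34 - -8*23)=524; twice the area = |1823| = 1823; area = 1823/2; answer 1823/2
Part 3: U2 = 1823/2; threaded value p + q = 1825; d = 1; 6*(1)^3 + 7*(1)^2 + 7*(1)^1 - 8 = (6) + (7) + (7) + (-8) = 12; answer 12

12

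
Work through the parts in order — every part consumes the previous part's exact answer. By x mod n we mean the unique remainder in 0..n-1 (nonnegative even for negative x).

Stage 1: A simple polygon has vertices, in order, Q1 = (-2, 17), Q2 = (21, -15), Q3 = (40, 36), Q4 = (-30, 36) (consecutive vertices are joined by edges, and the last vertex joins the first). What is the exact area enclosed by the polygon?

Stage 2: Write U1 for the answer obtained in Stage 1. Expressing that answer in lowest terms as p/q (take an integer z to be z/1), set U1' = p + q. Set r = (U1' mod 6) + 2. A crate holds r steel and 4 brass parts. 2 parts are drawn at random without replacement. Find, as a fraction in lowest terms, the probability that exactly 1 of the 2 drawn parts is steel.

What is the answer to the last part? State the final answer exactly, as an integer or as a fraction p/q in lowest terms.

Stage 1: cross terms: (-2*-15 - 21*17)=-327, (21*36 - 40*-15)=1356, (40*36 - -30*36)=2520, (-30*17 - -2*36)=-438; twice the area = |3111| = 3111; area = 3111/2; answer 3111/2
Stage 2: U1 = 3111/2; threaded value p + q = 3113; r = 7; total draws C(11,2) = 55; favorable C(7,1)*C(4,1) = 28; P = 28/55; answer 28/55

28/55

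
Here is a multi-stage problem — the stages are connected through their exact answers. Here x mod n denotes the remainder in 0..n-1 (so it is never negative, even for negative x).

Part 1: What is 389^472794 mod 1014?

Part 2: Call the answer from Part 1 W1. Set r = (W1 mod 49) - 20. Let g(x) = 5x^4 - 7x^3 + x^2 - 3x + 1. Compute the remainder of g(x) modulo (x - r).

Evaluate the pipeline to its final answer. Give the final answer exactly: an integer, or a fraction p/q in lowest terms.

57131

Part 1: squarings mod 1014: 389^1=389, 389^2=235, 389^4=469, 389^8=937, 389^16=859, 389^32=703, 389^64=391, 389^128=781, 389^256=547, 389^512=79, 389^1024=157, 389^2048=313, 389^4096=625, 389^8192=235, 389^16384=469, 389^32768=937, 389^65536=859, 389^131072=703, 389^262144=391; 389^472794 = 389^2 * 389^8 * 389^16 * 389^64 * 389^128 * 389^512 * 389^1024 * 389^4096 * 389^8192 * 389^65536 * 389^131072 * 389^262144 = 157 (mod 1014); answer 157
Part 2: W1 = 157; r = -10; remainder = value at the root: 5*(-10)^4 - 7*(-10)^3 + 1*(-10)^2 - 3*(-10)^1 + 1 = (50000) + (7000) + (100) + (30) + (1) = 57131; answer 57131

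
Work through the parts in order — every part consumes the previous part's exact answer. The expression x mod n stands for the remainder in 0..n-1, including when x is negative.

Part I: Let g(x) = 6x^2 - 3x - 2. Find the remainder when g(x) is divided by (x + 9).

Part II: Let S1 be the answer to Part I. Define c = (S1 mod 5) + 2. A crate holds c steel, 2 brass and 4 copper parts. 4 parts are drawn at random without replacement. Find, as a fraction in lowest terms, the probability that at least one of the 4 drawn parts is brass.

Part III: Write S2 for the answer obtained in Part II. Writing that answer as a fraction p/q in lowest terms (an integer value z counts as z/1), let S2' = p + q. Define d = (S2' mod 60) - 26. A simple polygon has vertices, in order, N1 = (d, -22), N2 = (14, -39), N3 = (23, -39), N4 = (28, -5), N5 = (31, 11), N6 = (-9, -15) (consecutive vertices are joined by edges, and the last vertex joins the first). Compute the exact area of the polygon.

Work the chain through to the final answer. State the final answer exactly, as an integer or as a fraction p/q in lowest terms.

Part I: remainder = value at the root: 6*(-9)^2 - 3*(-9)^1 - 2 = (486) + (27) + (-2) = 511; answer 511
Part II: S1 = 511; c = 3; total draws C(9,4) = 126; complement C(7,4) = 35; favorable 126 - 35 = 91; P = 13/18; answer 13/18
Part III: S2 = 13/18; threaded value p + q = 31; d = 5; cross terms: (5*-39 - 14*-22)=113, (14*-39 - 23*-39)=351, (23*-5 - 28*-39)=977, (28*11 - 31*-5)=463, (31*-15 - -9*11)=-366, (-9*-22 - 5*-15)=273; twice the area = |1811| = 1811; area = 1811/2; answer 1811/2

1811/2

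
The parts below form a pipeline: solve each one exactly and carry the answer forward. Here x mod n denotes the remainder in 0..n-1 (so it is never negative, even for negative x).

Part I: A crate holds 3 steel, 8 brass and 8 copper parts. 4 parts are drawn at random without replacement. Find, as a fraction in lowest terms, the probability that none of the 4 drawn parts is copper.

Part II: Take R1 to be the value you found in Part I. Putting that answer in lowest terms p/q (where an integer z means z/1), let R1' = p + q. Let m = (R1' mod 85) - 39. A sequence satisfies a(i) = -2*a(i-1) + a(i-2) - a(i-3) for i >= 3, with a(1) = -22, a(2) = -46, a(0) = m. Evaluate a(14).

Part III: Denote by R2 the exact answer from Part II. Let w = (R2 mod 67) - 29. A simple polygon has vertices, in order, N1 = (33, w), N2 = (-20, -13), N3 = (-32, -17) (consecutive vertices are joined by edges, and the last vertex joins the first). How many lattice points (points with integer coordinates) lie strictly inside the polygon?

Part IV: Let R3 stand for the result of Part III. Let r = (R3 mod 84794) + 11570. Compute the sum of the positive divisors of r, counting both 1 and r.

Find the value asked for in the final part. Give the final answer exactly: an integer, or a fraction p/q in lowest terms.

20370

Part I: total draws C(19,4) = 3876; favorable C(11,4) = 330; P = 55/646; answer 55/646
Part II: R1 = 55/646; threaded value p + q = 701; m = -18; a(3) = -2*(-46) + 1*(-22) - 1*(-18) = 88; iterating: a(3)=88, a(4)=-200, a(5)=534, a(6)=-1356, a(7)=3446, a(8)=-8782, a(9)=22366, a(10)=-56960, a(11)=145068, a(12)=-369462, a(13)=940952, a(14)=-2396434; answer -2396434
Part III: R2 = -2396434; w = -7; cross terms: (33*-13 - -20*-7)=-569, (-20*-17 - -32*-13)=-76, (-32*-7 - 33*-17)=785; twice the area = |140| = 140; area = 70; boundary points = 1 + 4 + 5 = 10; strictly interior points = area - boundary/2 + 1 = 66; answer 66
Part IV: R3 = 66; r = 11636; 11636 = 2^2 * 2909; sigma = (1 + 2 + 4) * (1 + 2909) = 7 * 2910 = 20370; answer 20370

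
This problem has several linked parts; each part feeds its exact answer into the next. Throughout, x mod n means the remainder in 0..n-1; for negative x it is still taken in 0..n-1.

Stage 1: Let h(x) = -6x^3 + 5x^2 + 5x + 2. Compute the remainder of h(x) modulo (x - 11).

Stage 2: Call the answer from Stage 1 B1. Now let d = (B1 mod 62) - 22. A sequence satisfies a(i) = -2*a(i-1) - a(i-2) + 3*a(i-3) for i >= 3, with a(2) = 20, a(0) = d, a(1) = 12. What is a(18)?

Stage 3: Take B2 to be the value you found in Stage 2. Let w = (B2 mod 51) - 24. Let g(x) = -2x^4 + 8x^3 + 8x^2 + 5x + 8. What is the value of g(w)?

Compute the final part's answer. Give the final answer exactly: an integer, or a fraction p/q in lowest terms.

Stage 1: remainder = value at the root: -6*(11)^3 + 5*(11)^2 + 5*(11)^1 + 2 = (-7986) + (605) + (55) + (2) = -7324; answer -7324
Stage 2: B1 = -7324; d = 32; a(3) = -2*(20) - 1*(12) + 3*(32) = 44; iterating: a(3)=44, a(4)=-72, a(5)=160, a(6)=-116, a(7)=-144, a(8)=884, a(9)=-1972, a(10)=2628, a(11)=-632, a(12)=-7280, a(13)=23076, a(14)=-40768, a(15)=36620, a(16)=36756, a(17)=-232436, a(18)=537976; answer 537976
Stage 3: B2 = 537976; w = 4; -2*(4)^4 + 8*(4)^3 + 8*(4)^2 + 5*(4)^1 + 8 = (-512) + (512) + (128) + (20) + (8) = 156; answer 156

156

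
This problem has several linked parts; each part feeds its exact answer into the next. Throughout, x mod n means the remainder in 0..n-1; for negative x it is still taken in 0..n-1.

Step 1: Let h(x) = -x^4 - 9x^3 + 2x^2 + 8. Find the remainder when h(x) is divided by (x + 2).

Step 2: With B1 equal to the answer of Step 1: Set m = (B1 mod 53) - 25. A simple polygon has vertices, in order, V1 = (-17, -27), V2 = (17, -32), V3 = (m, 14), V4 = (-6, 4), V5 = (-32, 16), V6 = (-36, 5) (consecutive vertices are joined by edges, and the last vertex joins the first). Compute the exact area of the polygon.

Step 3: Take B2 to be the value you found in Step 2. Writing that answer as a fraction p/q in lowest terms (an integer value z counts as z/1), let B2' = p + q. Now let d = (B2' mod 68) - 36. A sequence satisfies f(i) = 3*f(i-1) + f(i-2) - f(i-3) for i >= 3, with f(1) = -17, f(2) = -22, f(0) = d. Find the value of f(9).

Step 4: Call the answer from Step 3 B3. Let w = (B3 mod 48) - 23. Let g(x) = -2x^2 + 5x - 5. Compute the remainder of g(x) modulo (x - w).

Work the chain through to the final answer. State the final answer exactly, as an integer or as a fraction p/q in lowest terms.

-353

Step 1: remainder = value at the root: -1*(-2)^4 - 9*(-2)^3 + 2*(-2)^2 + 8 = (-16) + (72) + (8) + (8) = 72; answer 72
Step 2: B1 = 72; m = -6; cross terms: (-17*-32 - 17*-27)=1003, (17*14 - -6*-32)=46, (-6*4 - -6*14)=60, (-6*16 - -32*4)=32, (-32*5 - -36*16)=416, (-36*-27 - -17*5)=1057; twice the area = |2614| = 2614; area = 1307; answer 1307
Step 3: B2 = 1307; threaded value p + q = 1308; d = -20; f(3) = 3*(-22) + 1*(-17) - 1*(-20) = -63; iterating: f(3)=-63, f(4)=-194, f(5)=-623, f(6)=-2000, f(7)=-6429, f(8)=-20664, f(9)=-66421; answer -66421
Step 4: B3 = -66421; w = -12; remainder = value at the root: -2*(-12)^2 + 5*(-12)^1 - 5 = (-288) + (-60) + (-5) = -353; answer -353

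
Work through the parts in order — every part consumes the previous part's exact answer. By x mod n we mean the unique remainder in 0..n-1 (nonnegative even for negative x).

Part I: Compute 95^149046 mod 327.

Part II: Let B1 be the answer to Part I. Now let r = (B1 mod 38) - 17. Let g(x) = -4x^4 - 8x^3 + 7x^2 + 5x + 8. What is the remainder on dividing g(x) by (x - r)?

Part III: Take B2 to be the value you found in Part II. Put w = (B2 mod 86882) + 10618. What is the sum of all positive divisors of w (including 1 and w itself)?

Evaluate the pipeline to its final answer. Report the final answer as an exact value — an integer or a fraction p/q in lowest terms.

129080

Part I: squarings mod 327: 95^1=95, 95^2=196, 95^4=157, 95^8=124, 95^16=7, 95^32=49, 95^64=112, 95^128=118, 95^256=190, 95^512=130, 95^1024=223, 95^2048=25, 95^4096=298, 95^8192=187, 95^16384=307, 95^32768=73, 95^65536=97, 95^131072=253; 95^149046 = 95^2 * 95^4 * 95^16 * 95^32 * 95^512 * 95^1024 * 95^16384 * 95^131072 = 34 (mod 327); answer 34
Part II: B1 = 34; r = 17; remainder = value at the root: -4*(17)^4 - 8*(17)^3 + 7*(17)^2 + 5*(17)^1 + 8 = (-334084) + (-39304) + (2023) + (85) + (8) = -371272; answer -371272
Part III: B2 = -371272; w = 73756; 73756 = 2^2 * 18439; sigma = (1 + 2 + 4) * (1 + 18439) = 7 * 18440 = 129080; answer 129080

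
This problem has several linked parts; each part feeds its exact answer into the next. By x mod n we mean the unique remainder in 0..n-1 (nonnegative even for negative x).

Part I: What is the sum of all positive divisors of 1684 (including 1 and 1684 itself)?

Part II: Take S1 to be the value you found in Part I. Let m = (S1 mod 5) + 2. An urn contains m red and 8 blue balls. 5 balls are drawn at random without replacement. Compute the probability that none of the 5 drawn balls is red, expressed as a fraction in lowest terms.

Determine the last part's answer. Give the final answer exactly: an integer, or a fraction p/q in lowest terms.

4/143

Part I: 1684 = 2^2 * 421; sigma = (1 + 2 + 4) * (1 + 421) = 7 * 422 = 2954; answer 2954
Part II: S1 = 2954; m = 6; total draws C(14,5) = 2002; favorable C(8,5) = 56; P = 4/143; answer 4/143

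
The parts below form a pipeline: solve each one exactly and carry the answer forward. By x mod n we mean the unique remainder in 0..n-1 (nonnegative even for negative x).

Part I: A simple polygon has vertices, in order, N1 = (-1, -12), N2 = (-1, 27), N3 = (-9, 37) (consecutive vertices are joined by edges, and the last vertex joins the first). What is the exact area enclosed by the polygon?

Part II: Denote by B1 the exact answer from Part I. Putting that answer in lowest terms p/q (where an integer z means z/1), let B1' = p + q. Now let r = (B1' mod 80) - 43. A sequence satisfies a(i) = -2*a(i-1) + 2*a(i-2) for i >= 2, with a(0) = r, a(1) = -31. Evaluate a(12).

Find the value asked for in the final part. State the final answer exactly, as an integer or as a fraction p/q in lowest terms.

Part I: cross terms: (-1*27 - -1*-12)=-39, (-1*37 - -9*27)=206, (-9*-12 - -1*37)=145; twice the area = |312| = 312; area = 156; answer 156
Part II: B1 = 156; threaded value p + q = 157; r = 34; a(2) = -2*(-31) + 2*(34) = 130; iterating: a(2)=130, a(3)=-322, a(4)=904, a(5)=-2452, a(6)=6712, a(7)=-18328, a(8)=50080, a(9)=-136816, a(10)=373792, a(11)=-1021216, a(12)=2790016; answer 2790016

2790016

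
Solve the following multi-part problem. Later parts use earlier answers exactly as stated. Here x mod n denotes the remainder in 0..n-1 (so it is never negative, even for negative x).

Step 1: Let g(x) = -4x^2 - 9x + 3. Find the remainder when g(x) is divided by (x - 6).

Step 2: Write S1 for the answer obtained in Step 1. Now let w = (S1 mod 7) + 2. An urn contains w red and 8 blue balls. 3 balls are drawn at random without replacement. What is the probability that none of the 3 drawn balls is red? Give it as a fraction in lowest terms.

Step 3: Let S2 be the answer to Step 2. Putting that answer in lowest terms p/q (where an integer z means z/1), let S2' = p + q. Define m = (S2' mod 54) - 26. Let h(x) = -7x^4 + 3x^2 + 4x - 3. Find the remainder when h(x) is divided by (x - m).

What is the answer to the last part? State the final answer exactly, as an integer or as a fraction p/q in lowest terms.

-1360131

Step 1: remainder = value at the root: -4*(6)^2 - 9*(6)^1 + 3 = (-144) + (-54) + (3) = -195; answer -195
Step 2: S1 = -195; w = 3; total draws C(11,3) = 165; favorable C(8,3) = 56; P = 56/165; answer 56/165
Step 3: S2 = 56/165; threaded value p + q = 221; m = -21; remainder = value at the root: -7*(-21)^4 + 3*(-21)^2 + 4*(-21)^1 - 3 = (-1361367) + (1323) + (-84) + (-3) = -1360131; answer -1360131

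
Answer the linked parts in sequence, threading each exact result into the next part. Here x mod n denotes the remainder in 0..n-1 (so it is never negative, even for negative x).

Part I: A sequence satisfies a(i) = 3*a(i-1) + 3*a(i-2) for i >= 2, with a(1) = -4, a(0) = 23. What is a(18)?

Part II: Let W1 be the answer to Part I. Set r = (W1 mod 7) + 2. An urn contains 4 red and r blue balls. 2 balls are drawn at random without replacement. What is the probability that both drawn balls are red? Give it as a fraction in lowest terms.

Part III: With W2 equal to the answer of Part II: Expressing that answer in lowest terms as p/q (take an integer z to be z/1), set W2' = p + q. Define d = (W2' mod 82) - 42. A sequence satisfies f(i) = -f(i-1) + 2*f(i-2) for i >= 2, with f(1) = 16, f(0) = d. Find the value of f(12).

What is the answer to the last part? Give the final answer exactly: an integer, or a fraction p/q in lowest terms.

Part I: a(2) = 3*(-4) + 3*(23) = 57; iterating: a(2)=57, a(3)=159, a(4)=648, a(5)=2421, a(6)=9207, a(7)=34884, a(8)=132273, a(9)=501471, a(10)=1901232, a(11)=7208109, a(12)=27328023, a(13)=103608396, a(14)=392809257, a(15)=1489252959, a(16)=5646186648, a(17)=21406318821, a(18)=81157516407; answer 81157516407
Part II: W1 = 81157516407; r = 4; total draws C(8,2) = 28; favorable C(4,2) = 6; P = 3/14; answer 3/14
Part III: W2 = 3/14; threaded value p + q = 17; d = -25; f(2) = -1*(16) + 2*(-25) = -66; iterating: f(2)=-66, f(3)=98, f(4)=-230, f(5)=426, f(6)=-886, f(7)=1738, f(8)=-3510, f(9)=6986, f(10)=-14006, f(11)=27978, f(12)=-55990; answer -55990

-55990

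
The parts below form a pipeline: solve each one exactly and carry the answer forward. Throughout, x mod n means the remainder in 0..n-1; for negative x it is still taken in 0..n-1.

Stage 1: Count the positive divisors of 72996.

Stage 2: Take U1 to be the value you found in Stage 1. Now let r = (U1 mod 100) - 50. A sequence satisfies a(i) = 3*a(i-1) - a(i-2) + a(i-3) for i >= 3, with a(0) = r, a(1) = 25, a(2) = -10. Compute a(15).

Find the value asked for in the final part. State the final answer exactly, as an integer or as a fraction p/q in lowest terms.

-9639087

Stage 1: 72996 = 2^2 * 3 * 7 * 11 * 79; number of divisors = (2+1) * (1+1) * (1+1) * (1+1) * (1+1) = 48; answer 48
Stage 2: U1 = 48; r = -2; a(3) = 3*(-10) - 1*(25) + 1*(-2) = -57; iterating: a(3)=-57, a(4)=-136, a(5)=-361, a(6)=-1004, a(7)=-2787, a(8)=-7718, a(9)=-21371, a(10)=-59182, a(11)=-163893, a(12)=-453868, a(13)=-1256893, a(14)=-3480704, a(15)=-9639087; answer -9639087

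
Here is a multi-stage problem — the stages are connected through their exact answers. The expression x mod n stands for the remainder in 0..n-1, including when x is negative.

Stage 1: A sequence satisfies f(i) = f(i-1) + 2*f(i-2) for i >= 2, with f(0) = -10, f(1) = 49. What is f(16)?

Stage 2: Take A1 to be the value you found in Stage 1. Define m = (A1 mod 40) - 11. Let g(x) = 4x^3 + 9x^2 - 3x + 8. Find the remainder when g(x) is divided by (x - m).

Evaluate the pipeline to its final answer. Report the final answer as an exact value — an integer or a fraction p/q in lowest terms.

12706

Stage 1: f(2) = 1*(49) + 2*(-10) = 29; iterating: f(2)=29, f(3)=127, f(4)=185, f(5)=439, f(6)=809, f(7)=1687, f(8)=3305, f(9)=6679, f(10)=13289, f(11)=26647, f(12)=53225, f(13)=106519, f(14)=212969, f(15)=426007, f(16)=851945; answer 851945
Stage 2: A1 = 851945; m = 14; remainder = value at the root: 4*(14)^3 + 9*(14)^2 - 3*(14)^1 + 8 = (10976) + (1764) + (-42) + (8) = 12706; answer 12706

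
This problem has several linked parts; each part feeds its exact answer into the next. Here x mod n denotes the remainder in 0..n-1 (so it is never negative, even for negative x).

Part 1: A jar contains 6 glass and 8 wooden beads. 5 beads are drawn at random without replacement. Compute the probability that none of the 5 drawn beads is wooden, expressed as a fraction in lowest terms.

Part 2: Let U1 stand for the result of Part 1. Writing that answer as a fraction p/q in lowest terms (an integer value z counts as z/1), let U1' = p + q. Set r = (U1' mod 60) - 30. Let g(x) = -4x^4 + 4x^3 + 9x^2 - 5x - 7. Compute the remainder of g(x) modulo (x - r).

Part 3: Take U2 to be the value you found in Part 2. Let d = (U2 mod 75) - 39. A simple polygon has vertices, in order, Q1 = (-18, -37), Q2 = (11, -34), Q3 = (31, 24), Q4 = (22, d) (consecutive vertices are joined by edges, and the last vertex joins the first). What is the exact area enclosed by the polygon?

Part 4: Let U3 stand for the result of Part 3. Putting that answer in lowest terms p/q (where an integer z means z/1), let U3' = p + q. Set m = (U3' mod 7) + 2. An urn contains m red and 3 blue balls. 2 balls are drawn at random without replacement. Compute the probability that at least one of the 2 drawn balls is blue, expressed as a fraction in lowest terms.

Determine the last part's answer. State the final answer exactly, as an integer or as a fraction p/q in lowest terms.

8/15

Part 1: total draws C(14,5) = 2002; favorable C(6,5) = 6; P = 3/1001; answer 3/1001
Part 2: U1 = 3/1001; threaded value p + q = 1004; r = 14; remainder = value at the root: -4*(14)^4 + 4*(14)^3 + 9*(14)^2 - 5*(14)^1 - 7 = (-153664) + (10976) + (1764) + (-70) + (-7) = -141001; answer -141001
Part 3: U2 = -141001; d = 35; cross terms: (-18*-34 - 11*-37)=1019, (11*24 - 31*-34)=1318, (31*35 - 22*24)=557, (22*-37 - -18*35)=-184; twice the area = |2710| = 2710; area = 1355; answer 1355
Part 4: U3 = 1355; threaded value p + q = 1356; m = 7; total draws C(10,2) = 45; complement C(7,2) = 21; favorable 45 - 21 = 24; P = 8/15; answer 8/15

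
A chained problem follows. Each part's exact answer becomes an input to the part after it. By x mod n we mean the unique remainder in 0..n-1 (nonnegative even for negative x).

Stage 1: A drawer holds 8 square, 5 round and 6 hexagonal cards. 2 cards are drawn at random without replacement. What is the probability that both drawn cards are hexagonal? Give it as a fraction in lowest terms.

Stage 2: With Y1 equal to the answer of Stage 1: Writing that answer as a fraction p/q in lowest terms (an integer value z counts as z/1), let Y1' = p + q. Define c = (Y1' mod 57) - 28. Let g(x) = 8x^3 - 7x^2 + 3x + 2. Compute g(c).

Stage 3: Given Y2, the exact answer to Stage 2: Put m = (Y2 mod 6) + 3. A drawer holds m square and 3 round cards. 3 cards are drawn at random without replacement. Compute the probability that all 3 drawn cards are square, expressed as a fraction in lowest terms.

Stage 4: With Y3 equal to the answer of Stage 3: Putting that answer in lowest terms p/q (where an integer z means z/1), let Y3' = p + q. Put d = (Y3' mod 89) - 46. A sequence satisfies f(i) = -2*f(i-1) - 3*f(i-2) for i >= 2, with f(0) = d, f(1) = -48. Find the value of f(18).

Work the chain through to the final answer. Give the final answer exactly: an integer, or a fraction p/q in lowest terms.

Stage 1: total draws C(19,2) = 171; favorable C(6,2) = 15; P = 5/57; answer 5/57
Stage 2: Y1 = 5/57; threaded value p + q = 62; c = -23; 8*(-23)^3 - 7*(-23)^2 + 3*(-23)^1 + 2 = (-97336) + (-3703) + (-69) + (2) = -101106; answer -101106
Stage 3: Y2 = -101106; m = 3; total draws C(6,3) = 20; favorable C(3,3) = 1; P = 1/20; answer 1/20
Stage 4: Y3 = 1/20; threaded value p + q = 21; d = -25; f(2) = -2*(-48) - 3*(-25) = 171; iterating: f(2)=171, f(3)=-198, f(4)=-117, f(5)=828, f(6)=-1305, f(7)=126, f(8)=3663, f(9)=-7704, f(10)=4419, f(11)=14274, f(12)=-41805, f(13)=40788, f(14)=43839, f(15)=-210042, f(16)=288567, f(17)=52992, f(18)=-971685; answer -971685

-971685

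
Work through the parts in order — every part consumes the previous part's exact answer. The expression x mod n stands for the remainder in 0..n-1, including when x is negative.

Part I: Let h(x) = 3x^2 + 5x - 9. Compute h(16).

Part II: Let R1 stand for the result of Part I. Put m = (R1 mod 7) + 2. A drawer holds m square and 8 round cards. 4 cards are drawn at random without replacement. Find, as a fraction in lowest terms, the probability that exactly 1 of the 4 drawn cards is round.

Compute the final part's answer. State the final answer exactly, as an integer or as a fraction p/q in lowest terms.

Part I: 3*(16)^2 + 5*(16)^1 - 9 = (768) + (80) + (-9) = 839; answer 839
Part II: R1 = 839; m = 8; total draws C(16,4) = 1820; favorable C(8,1)*C(8,3) = 448; P = 16/65; answer 16/65

16/65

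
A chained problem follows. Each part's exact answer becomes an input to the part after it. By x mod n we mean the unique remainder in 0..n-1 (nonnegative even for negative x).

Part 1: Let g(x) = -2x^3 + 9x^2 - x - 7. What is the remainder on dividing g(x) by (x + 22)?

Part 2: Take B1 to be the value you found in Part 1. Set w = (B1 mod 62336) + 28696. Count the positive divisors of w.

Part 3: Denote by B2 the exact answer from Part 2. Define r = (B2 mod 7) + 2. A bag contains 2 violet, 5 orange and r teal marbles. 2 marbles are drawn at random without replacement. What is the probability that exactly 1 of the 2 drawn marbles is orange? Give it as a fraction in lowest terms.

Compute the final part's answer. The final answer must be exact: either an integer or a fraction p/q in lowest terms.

20/39

Part 1: remainder = value at the root: -2*(-22)^3 + 9*(-22)^2 - 1*(-22)^1 - 7 = (21296) + (4356) + (22) + (-7) = 25667; answer 25667
Part 2: B1 = 25667; w = 54363; 54363 = 3 * 18121; number of divisors = (1+1) * (1+1) = 4; answer 4
Part 3: B2 = 4; r = 6; total draws C(13,2) = 78; favorable C(5,1)*C(8,1) = 40; P = 20/39; answer 20/39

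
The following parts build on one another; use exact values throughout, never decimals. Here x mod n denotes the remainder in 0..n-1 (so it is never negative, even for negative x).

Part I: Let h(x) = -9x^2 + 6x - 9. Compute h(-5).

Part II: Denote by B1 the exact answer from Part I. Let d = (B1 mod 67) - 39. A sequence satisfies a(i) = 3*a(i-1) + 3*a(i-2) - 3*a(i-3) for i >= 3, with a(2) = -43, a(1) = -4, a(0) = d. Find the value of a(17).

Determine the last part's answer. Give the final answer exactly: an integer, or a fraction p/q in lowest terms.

Part I: -9*(-5)^2 + 6*(-5)^1 - 9 = (-225) + (-30) + (-9) = -264; answer -264
Part II: B1 = -264; d = -35; a(3) = 3*(-43) + 3*(-4) - 3*(-35) = -36; iterating: a(3)=-36, a(4)=-225, a(5)=-654, a(6)=-2529, a(7)=-8874, a(8)=-32247, a(9)=-115776, a(10)=-417447, a(11)=-1502928, a(12)=-5413797, a(13)=-19497834, a(14)=-70226109, a(15)=-252930438, a(16)=-910976139, a(17)=-3281041404; answer -3281041404

-3281041404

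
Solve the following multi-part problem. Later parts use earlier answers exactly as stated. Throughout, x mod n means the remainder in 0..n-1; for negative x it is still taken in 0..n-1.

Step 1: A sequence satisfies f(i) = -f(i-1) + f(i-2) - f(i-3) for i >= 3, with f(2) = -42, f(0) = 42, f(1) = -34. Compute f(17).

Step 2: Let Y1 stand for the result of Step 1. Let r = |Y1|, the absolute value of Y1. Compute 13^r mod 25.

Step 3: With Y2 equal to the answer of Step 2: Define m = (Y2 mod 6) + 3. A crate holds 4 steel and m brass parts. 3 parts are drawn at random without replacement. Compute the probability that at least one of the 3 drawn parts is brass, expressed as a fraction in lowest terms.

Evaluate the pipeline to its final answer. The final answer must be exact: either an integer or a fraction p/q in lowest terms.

31/35

Step 1: f(3) = -1*(-42) + 1*(-34) - 1*(42) = -34; iterating: f(3)=-34, f(4)=26, f(5)=-18, f(6)=78, f(7)=-122, f(8)=218, f(9)=-418, f(10)=758, f(11)=-1394, f(12)=2570, f(13)=-4722, f(14)=8686, f(15)=-15978, f(16)=29386, f(17)=-54050; answer -54050
Step 2: Y1 = -54050; r = 54050; squarings mod 25: 13^1=13, 13^2=19, 13^4=11, 13^8=21, 13^16=16, 13^32=6, 13^64=11, 13^128=21, 13^256=16, 13^512=6, 13^1024=11, 13^2048=21, 13^4096=16, 13^8192=6, 13^16384=11, 13^32768=21; 13^54050 = 13^2 * 13^32 * 13^256 * 13^512 * 13^4096 * 13^16384 * 13^32768 = 24 (mod 25); answer 24
Step 3: Y2 = 24; m = 3; total draws C(7,3) = 35; complement C(4,3) = 4; favorable 35 - 4 = 31; P = 31/35; answer 31/35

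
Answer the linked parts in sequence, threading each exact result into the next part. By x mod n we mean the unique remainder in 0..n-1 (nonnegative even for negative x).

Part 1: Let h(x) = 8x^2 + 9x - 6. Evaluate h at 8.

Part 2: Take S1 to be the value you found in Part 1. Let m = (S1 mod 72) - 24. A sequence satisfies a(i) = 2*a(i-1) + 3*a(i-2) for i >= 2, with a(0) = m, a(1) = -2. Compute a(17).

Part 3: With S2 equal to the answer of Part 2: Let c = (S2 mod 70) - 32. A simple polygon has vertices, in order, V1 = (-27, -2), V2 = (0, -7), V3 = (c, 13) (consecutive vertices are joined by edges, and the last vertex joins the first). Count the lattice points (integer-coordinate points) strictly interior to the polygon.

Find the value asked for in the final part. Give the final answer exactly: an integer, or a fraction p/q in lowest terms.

Part 1: 8*(8)^2 + 9*(8)^1 - 6 = (512) + (72) + (-6) = 578; answer 578
Part 2: S1 = 578; m = -22; a(2) = 2*(-2) + 3*(-22) = -70; iterating: a(2)=-70, a(3)=-146, a(4)=-502, a(5)=-1442, a(6)=-4390, a(7)=-13106, a(8)=-39382, a(9)=-118082, a(10)=-354310, a(11)=-1062866, a(12)=-3188662, a(13)=-9565922, a(14)=-28697830, a(15)=-86093426, a(16)=-258280342, a(17)=-774840962; answer -774840962
Part 3: S2 = -774840962; c = -4; cross terms: (-27*-7 - 0*-2)=189, (0*13 - -4*-7)=-28, (-4*-2 - -27*13)=359; twice the area = |520| = 520; area = 260; boundary points = 1 + 4 + 1 = 6; strictly interior points = area - boundary/2 + 1 = 258; answer 258

258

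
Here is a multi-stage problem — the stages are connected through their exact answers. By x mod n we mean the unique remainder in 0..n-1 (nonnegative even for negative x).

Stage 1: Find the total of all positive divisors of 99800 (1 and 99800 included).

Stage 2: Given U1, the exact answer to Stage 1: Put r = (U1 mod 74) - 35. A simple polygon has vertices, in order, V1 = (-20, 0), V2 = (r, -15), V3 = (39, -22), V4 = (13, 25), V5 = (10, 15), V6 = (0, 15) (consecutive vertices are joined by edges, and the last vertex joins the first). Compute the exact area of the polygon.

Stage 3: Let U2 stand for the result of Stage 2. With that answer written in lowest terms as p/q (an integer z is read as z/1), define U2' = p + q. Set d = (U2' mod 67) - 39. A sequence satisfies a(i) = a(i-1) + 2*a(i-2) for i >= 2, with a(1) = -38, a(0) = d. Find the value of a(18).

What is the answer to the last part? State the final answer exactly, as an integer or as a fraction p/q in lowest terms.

Stage 1: 99800 = 2^3 * 5^2 * 499; sigma = (1 + 2 + 4 + 8) * (1 + 5 + 25) * (1 + 499) = 15 * 31 * 500 = 232500; answer 232500
Stage 2: U1 = 232500; r = 31; cross terms: (-20*-15 - 31*0)=300, (31*-22 - 39*-15)=-97, (39*25 - 13*-22)=1261, (13*15 - 10*25)=-55, (10*15 - 0*15)=150, (0*0 - -20*15)=300; twice the area = |1859| = 1859; area = 1859/2; answer 1859/2
Stage 3: U2 = 1859/2; threaded value p + q = 1861; d = 13; a(2) = 1*(-38) + 2*(13) = -12; iterating: a(2)=-12, a(3)=-88, a(4)=-112, a(5)=-288, a(6)=-512, a(7)=-1088, a(8)=-2112, a(9)=-4288, a(10)=-8512, a(11)=-17088, a(12)=-34112, a(13)=-68288, a(14)=-136512, a(15)=-273088, a(16)=-546112, a(17)=-1092288, a(18)=-2184512; answer -2184512

-2184512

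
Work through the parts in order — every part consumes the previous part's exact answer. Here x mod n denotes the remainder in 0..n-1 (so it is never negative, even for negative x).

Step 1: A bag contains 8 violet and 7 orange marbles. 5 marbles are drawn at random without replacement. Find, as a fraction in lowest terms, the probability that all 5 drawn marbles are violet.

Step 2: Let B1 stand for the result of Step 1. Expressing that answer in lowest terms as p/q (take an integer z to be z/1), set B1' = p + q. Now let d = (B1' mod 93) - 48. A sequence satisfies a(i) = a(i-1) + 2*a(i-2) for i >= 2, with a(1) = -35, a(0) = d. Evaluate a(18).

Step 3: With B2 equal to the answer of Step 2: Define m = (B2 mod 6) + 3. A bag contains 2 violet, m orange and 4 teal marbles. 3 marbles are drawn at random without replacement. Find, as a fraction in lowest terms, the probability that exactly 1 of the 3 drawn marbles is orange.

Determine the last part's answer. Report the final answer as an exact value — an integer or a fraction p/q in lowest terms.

30/91

Step 1: total draws C(15,5) = 3003; favorable C(8,5) = 56; P = 8/429; answer 8/429
Step 2: B1 = 8/429; threaded value p + q = 437; d = 17; a(2) = 1*(-35) + 2*(17) = -1; iterating: a(2)=-1, a(3)=-71, a(4)=-73, a(5)=-215, a(6)=-361, a(7)=-791, a(8)=-1513, a(9)=-3095, a(10)=-6121, a(11)=-12311, a(12)=-24553, a(13)=-49175, a(14)=-98281, a(15)=-196631, a(16)=-393193, a(17)=-786455, a(18)=-1572841; answer -1572841
Step 3: B2 = -1572841; m = 8; total draws C(14,3) = 364; favorable C(8,1)*C(6,2) = 120; P = 30/91; answer 30/91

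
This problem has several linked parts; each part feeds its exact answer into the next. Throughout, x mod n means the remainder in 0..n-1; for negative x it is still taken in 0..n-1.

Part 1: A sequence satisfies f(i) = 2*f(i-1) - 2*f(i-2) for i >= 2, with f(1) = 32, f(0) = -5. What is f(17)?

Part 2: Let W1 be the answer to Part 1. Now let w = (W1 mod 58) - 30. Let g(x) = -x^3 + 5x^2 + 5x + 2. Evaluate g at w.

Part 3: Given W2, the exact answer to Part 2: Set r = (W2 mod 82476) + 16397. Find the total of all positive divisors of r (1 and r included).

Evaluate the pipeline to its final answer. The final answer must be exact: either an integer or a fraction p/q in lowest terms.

Part 1: f(2) = 2*(32) - 2*(-5) = 74; iterating: f(2)=74, f(3)=84, f(4)=20, f(5)=-128, f(6)=-296, f(7)=-336, f(8)=-80, f(9)=512, f(10)=1184, f(11)=1344, f(12)=320, f(13)=-2048, f(14)=-4736, f(15)=-5376, f(16)=-1280, f(17)=8192; answer 8192
Part 2: W1 = 8192; w = -16; -1*(-16)^3 + 5*(-16)^2 + 5*(-16)^1 + 2 = (4096) + (1280) + (-80) + (2) = 5298; answer 5298
Part 3: W2 = 5298; r = 21695; 21695 = 5 * 4339; sigma = (1 + 5) * (1 + 4339) = 6 * 4340 = 26040; answer 26040

26040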